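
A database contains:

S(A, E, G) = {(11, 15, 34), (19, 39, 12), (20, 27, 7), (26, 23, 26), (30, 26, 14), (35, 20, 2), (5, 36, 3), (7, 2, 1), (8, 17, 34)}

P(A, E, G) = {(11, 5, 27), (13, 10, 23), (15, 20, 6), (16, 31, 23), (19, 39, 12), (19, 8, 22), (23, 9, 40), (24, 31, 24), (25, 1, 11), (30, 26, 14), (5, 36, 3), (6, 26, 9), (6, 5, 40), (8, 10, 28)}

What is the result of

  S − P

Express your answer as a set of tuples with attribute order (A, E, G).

{(11, 15, 34), (20, 27, 7), (26, 23, 26), (35, 20, 2), (7, 2, 1), (8, 17, 34)}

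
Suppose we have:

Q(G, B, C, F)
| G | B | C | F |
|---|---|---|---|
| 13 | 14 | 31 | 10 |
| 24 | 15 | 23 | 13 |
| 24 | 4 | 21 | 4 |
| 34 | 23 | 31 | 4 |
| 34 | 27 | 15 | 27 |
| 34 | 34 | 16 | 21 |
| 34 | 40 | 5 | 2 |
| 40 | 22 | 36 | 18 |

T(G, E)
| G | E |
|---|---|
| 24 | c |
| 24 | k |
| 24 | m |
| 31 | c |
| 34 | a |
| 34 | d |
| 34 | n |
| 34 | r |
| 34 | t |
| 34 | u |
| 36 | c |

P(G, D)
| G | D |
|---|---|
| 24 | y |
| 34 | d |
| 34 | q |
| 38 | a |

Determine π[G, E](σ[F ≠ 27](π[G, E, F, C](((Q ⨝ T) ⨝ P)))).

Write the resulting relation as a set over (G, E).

Joining Q and T on G yields {(24, 15, 23, 13, c), (24, 15, 23, 13, k), (24, 15, 23, 13, m), (24, 4, 21, 4, c), (24, 4, 21, 4, k), (24, 4, 21, 4, m), (34, 23, 31, 4, a), (34, 23, 31, 4, d), (34, 23, 31, 4, n), (34, 23, 31, 4, r), (34, 23, 31, 4, t), (34, 23, 31, 4, u), (34, 27, 15, 27, a), (34, 27, 15, 27, d), (34, 27, 15, 27, n), (34, 27, 15, 27, r), (34, 27, 15, 27, t), (34, 27, 15, 27, u), (34, 34, 16, 21, a), (34, 34, 16, 21, d), (34, 34, 16, 21, n), (34, 34, 16, 21, r), (34, 34, 16, 21, t), (34, 34, 16, 21, u), (34, 40, 5, 2, a), (34, 40, 5, 2, d), (34, 40, 5, 2, n), (34, 40, 5, 2, r), (34, 40, 5, 2, t), (34, 40, 5, 2, u)}.
Joining (Q ⨝ T) and P on G yields {(24, 15, 23, 13, c, y), (24, 15, 23, 13, k, y), (24, 15, 23, 13, m, y), (24, 4, 21, 4, c, y), (24, 4, 21, 4, k, y), (24, 4, 21, 4, m, y), (34, 23, 31, 4, a, d), (34, 23, 31, 4, a, q), (34, 23, 31, 4, d, d), (34, 23, 31, 4, d, q), (34, 23, 31, 4, n, d), (34, 23, 31, 4, n, q), (34, 23, 31, 4, r, d), (34, 23, 31, 4, r, q), (34, 23, 31, 4, t, d), (34, 23, 31, 4, t, q), (34, 23, 31, 4, u, d), (34, 23, 31, 4, u, q), (34, 27, 15, 27, a, d), (34, 27, 15, 27, a, q), (34, 27, 15, 27, d, d), (34, 27, 15, 27, d, q), (34, 27, 15, 27, n, d), (34, 27, 15, 27, n, q), (34, 27, 15, 27, r, d), (34, 27, 15, 27, r, q), (34, 27, 15, 27, t, d), (34, 27, 15, 27, t, q), (34, 27, 15, 27, u, d), (34, 27, 15, 27, u, q), (34, 34, 16, 21, a, d), (34, 34, 16, 21, a, q), (34, 34, 16, 21, d, d), (34, 34, 16, 21, d, q), (34, 34, 16, 21, n, d), (34, 34, 16, 21, n, q), (34, 34, 16, 21, r, d), (34, 34, 16, 21, r, q), (34, 34, 16, 21, t, d), (34, 34, 16, 21, t, q), (34, 34, 16, 21, u, d), (34, 34, 16, 21, u, q), (34, 40, 5, 2, a, d), (34, 40, 5, 2, a, q), (34, 40, 5, 2, d, d), (34, 40, 5, 2, d, q), (34, 40, 5, 2, n, d), (34, 40, 5, 2, n, q), (34, 40, 5, 2, r, d), (34, 40, 5, 2, r, q), (34, 40, 5, 2, t, d), (34, 40, 5, 2, t, q), (34, 40, 5, 2, u, d), (34, 40, 5, 2, u, q)}.
π[G, E, F, C]: project onto (G, E, F, C) (24 duplicate(s) eliminated) → {(24, c, 13, 23), (24, c, 4, 21), (24, k, 13, 23), (24, k, 4, 21), (24, m, 13, 23), (24, m, 4, 21), (34, a, 2, 5), (34, a, 21, 16), (34, a, 27, 15), (34, a, 4, 31), (34, d, 2, 5), (34, d, 21, 16), (34, d, 27, 15), (34, d, 4, 31), (34, n, 2, 5), (34, n, 21, 16), (34, n, 27, 15), (34, n, 4, 31), (34, r, 2, 5), (34, r, 21, 16), (34, r, 27, 15), (34, r, 4, 31), (34, t, 2, 5), (34, t, 21, 16), (34, t, 27, 15), (34, t, 4, 31), (34, u, 2, 5), (34, u, 21, 16), (34, u, 27, 15), (34, u, 4, 31)}
Selection F ≠ 27: {(24, c, 13, 23), (24, c, 4, 21), (24, k, 13, 23), (24, k, 4, 21), (24, m, 13, 23), (24, m, 4, 21), (34, a, 2, 5), (34, a, 21, 16), (34, a, 4, 31), (34, d, 2, 5), (34, d, 21, 16), (34, d, 4, 31), (34, n, 2, 5), (34, n, 21, 16), (34, n, 4, 31), (34, r, 2, 5), (34, r, 21, 16), (34, r, 4, 31), (34, t, 2, 5), (34, t, 21, 16), (34, t, 4, 31), (34, u, 2, 5), (34, u, 21, 16), (34, u, 4, 31)}
π[G, E]: project onto (G, E) (15 duplicate(s) eliminated) → {(24, c), (24, k), (24, m), (34, a), (34, d), (34, n), (34, r), (34, t), (34, u)}

{(24, c), (24, k), (24, m), (34, a), (34, d), (34, n), (34, r), (34, t), (34, u)}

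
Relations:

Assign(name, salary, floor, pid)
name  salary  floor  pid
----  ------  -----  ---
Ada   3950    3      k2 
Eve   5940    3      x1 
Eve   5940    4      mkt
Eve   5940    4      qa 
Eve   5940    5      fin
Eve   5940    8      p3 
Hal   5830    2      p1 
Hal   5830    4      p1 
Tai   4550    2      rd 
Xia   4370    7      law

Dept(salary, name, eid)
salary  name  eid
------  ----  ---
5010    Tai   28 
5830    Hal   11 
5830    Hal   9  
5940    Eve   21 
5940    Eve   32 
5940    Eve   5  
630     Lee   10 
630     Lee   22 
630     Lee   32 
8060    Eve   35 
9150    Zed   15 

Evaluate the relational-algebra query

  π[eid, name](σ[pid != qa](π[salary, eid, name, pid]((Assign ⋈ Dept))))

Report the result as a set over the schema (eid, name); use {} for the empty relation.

{(11, Hal), (21, Eve), (32, Eve), (5, Eve), (9, Hal)}

Assign ⋈ Dept (natural join on name, salary): {(Eve, 5940, 3, x1, 21), (Eve, 5940, 3, x1, 32), (Eve, 5940, 3, x1, 5), (Eve, 5940, 4, mkt, 21), (Eve, 5940, 4, mkt, 32), (Eve, 5940, 4, mkt, 5), (Eve, 5940, 4, qa, 21), (Eve, 5940, 4, qa, 32), (Eve, 5940, 4, qa, 5), (Eve, 5940, 5, fin, 21), (Eve, 5940, 5, fin, 32), (Eve, 5940, 5, fin, 5), (Eve, 5940, 8, p3, 21), (Eve, 5940, 8, p3, 32), (Eve, 5940, 8, p3, 5), (Hal, 5830, 2, p1, 11), (Hal, 5830, 2, p1, 9), (Hal, 5830, 4, p1, 11), (Hal, 5830, 4, p1, 9)}
π_{salary, eid, name, pid} gives {(5830, 11, Hal, p1), (5830, 9, Hal, p1), (5940, 21, Eve, fin), (5940, 21, Eve, mkt), (5940, 21, Eve, p3), (5940, 21, Eve, qa), (5940, 21, Eve, x1), (5940, 32, Eve, fin), (5940, 32, Eve, mkt), (5940, 32, Eve, p3), (5940, 32, Eve, qa), (5940, 32, Eve, x1), (5940, 5, Eve, fin), (5940, 5, Eve, mkt), (5940, 5, Eve, p3), (5940, 5, Eve, qa), (5940, 5, Eve, x1)} (2 duplicate(s) eliminated).
Selection pid != qa: {(5830, 11, Hal, p1), (5830, 9, Hal, p1), (5940, 21, Eve, fin), (5940, 21, Eve, mkt), (5940, 21, Eve, p3), (5940, 21, Eve, x1), (5940, 32, Eve, fin), (5940, 32, Eve, mkt), (5940, 32, Eve, p3), (5940, 32, Eve, x1), (5940, 5, Eve, fin), (5940, 5, Eve, mkt), (5940, 5, Eve, p3), (5940, 5, Eve, x1)}
π_{eid, name} gives {(11, Hal), (21, Eve), (32, Eve), (5, Eve), (9, Hal)} (9 duplicate(s) eliminated).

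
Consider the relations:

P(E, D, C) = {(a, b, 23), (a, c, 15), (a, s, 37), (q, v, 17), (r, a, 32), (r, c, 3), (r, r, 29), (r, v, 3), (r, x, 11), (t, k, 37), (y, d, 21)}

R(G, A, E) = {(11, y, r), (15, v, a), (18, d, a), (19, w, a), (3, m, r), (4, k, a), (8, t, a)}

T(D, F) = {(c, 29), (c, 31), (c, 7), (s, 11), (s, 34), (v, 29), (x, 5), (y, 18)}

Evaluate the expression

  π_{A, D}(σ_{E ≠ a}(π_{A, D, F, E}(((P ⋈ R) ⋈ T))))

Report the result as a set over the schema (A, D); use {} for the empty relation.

{(m, c), (m, v), (m, x), (y, c), (y, v), (y, x)}

Natural join on E: {(a, b, 23, 15, v), (a, b, 23, 18, d), (a, b, 23, 19, w), (a, b, 23, 4, k), (a, b, 23, 8, t), (a, c, 15, 15, v), (a, c, 15, 18, d), (a, c, 15, 19, w), (a, c, 15, 4, k), (a, c, 15, 8, t), (a, s, 37, 15, v), (a, s, 37, 18, d), (a, s, 37, 19, w), (a, s, 37, 4, k), (a, s, 37, 8, t), (r, a, 32, 11, y), (r, a, 32, 3, m), (r, c, 3, 11, y), (r, c, 3, 3, m), (r, r, 29, 11, y), (r, r, 29, 3, m), (r, v, 3, 11, y), (r, v, 3, 3, m), (r, x, 11, 11, y), (r, x, 11, 3, m)}
Natural join on D: {(a, c, 15, 15, v, 29), (a, c, 15, 15, v, 31), (a, c, 15, 15, v, 7), (a, c, 15, 18, d, 29), (a, c, 15, 18, d, 31), (a, c, 15, 18, d, 7), (a, c, 15, 19, w, 29), (a, c, 15, 19, w, 31), (a, c, 15, 19, w, 7), (a, c, 15, 4, k, 29), (a, c, 15, 4, k, 31), (a, c, 15, 4, k, 7), (a, c, 15, 8, t, 29), (a, c, 15, 8, t, 31), (a, c, 15, 8, t, 7), (a, s, 37, 15, v, 11), (a, s, 37, 15, v, 34), (a, s, 37, 18, d, 11), (a, s, 37, 18, d, 34), (a, s, 37, 19, w, 11), (a, s, 37, 19, w, 34), (a, s, 37, 4, k, 11), (a, s, 37, 4, k, 34), (a, s, 37, 8, t, 11), (a, s, 37, 8, t, 34), (r, c, 3, 11, y, 29), (r, c, 3, 11, y, 31), (r, c, 3, 11, y, 7), (r, c, 3, 3, m, 29), (r, c, 3, 3, m, 31), (r, c, 3, 3, m, 7), (r, v, 3, 11, y, 29), (r, v, 3, 3, m, 29), (r, x, 11, 11, y, 5), (r, x, 11, 3, m, 5)}
Keep only column(s) A, D, F, E: {(d, c, 29, a), (d, c, 31, a), (d, c, 7, a), (d, s, 11, a), (d, s, 34, a), (k, c, 29, a), (k, c, 31, a), (k, c, 7, a), (k, s, 11, a), (k, s, 34, a), (m, c, 29, r), (m, c, 31, r), (m, c, 7, r), (m, v, 29, r), (m, x, 5, r), (t, c, 29, a), (t, c, 31, a), (t, c, 7, a), (t, s, 11, a), (t, s, 34, a), (v, c, 29, a), (v, c, 31, a), (v, c, 7, a), (v, s, 11, a), (v, s, 34, a), (w, c, 29, a), (w, c, 31, a), (w, c, 7, a), (w, s, 11, a), (w, s, 34, a), (y, c, 29, r), (y, c, 31, r), (y, c, 7, r), (y, v, 29, r), (y, x, 5, r)}
σ[E ≠ a]: keep tuples satisfying E ≠ a → {(m, c, 29, r), (m, c, 31, r), (m, c, 7, r), (m, v, 29, r), (m, x, 5, r), (y, c, 29, r), (y, c, 31, r), (y, c, 7, r), (y, v, 29, r), (y, x, 5, r)}
Keep only column(s) A, D (4 duplicate(s) eliminated): {(m, c), (m, v), (m, x), (y, c), (y, v), (y, x)}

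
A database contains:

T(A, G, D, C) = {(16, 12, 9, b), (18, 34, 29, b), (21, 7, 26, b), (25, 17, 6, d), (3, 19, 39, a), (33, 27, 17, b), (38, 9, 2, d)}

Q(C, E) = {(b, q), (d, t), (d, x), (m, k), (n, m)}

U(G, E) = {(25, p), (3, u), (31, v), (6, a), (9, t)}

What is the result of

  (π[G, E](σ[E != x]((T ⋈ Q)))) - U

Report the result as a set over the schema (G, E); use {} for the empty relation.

{(12, q), (17, t), (27, q), (34, q), (7, q)}

Natural join on C: {(16, 12, 9, b, q), (18, 34, 29, b, q), (21, 7, 26, b, q), (25, 17, 6, d, t), (25, 17, 6, d, x), (33, 27, 17, b, q), (38, 9, 2, d, t), (38, 9, 2, d, x)}
Selection E != x: {(16, 12, 9, b, q), (18, 34, 29, b, q), (21, 7, 26, b, q), (25, 17, 6, d, t), (33, 27, 17, b, q), (38, 9, 2, d, t)}
Projecting to G, E: {(12, q), (17, t), (27, q), (34, q), (7, q), (9, t)}
Set difference of the two operands is {(12, q), (17, t), (27, q), (34, q), (7, q)}.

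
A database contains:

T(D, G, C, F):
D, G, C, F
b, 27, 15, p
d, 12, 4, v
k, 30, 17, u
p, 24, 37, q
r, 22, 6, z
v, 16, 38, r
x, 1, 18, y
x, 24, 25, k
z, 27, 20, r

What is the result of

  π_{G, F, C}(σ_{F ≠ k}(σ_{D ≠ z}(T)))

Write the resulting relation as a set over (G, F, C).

{(1, y, 18), (12, v, 4), (16, r, 38), (22, z, 6), (24, q, 37), (27, p, 15), (30, u, 17)}

Filtering on D ≠ z leaves {(b, 27, 15, p), (d, 12, 4, v), (k, 30, 17, u), (p, 24, 37, q), (r, 22, 6, z), (v, 16, 38, r), (x, 1, 18, y), (x, 24, 25, k)}.
Filtering on F ≠ k leaves {(b, 27, 15, p), (d, 12, 4, v), (k, 30, 17, u), (p, 24, 37, q), (r, 22, 6, z), (v, 16, 38, r), (x, 1, 18, y)}.
π[G, F, C]: project onto (G, F, C) → {(1, y, 18), (12, v, 4), (16, r, 38), (22, z, 6), (24, q, 37), (27, p, 15), (30, u, 17)}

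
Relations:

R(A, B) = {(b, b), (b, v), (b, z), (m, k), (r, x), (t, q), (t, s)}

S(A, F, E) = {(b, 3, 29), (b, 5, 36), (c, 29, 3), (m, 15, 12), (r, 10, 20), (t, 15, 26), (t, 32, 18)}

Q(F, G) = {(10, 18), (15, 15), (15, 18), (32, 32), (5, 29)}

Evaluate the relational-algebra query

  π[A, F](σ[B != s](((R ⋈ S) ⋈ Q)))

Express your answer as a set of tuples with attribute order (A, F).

{(b, 5), (m, 15), (r, 10), (t, 15), (t, 32)}

R ⋈ S (natural join on A): {(b, b, 3, 29), (b, b, 5, 36), (b, v, 3, 29), (b, v, 5, 36), (b, z, 3, 29), (b, z, 5, 36), (m, k, 15, 12), (r, x, 10, 20), (t, q, 15, 26), (t, q, 32, 18), (t, s, 15, 26), (t, s, 32, 18)}
(R ⋈ S) ⋈ Q (natural join on F): {(b, b, 5, 36, 29), (b, v, 5, 36, 29), (b, z, 5, 36, 29), (m, k, 15, 12, 15), (m, k, 15, 12, 18), (r, x, 10, 20, 18), (t, q, 15, 26, 15), (t, q, 15, 26, 18), (t, q, 32, 18, 32), (t, s, 15, 26, 15), (t, s, 15, 26, 18), (t, s, 32, 18, 32)}
Apply σ_{B != s}; surviving tuples: {(b, b, 5, 36, 29), (b, v, 5, 36, 29), (b, z, 5, 36, 29), (m, k, 15, 12, 15), (m, k, 15, 12, 18), (r, x, 10, 20, 18), (t, q, 15, 26, 15), (t, q, 15, 26, 18), (t, q, 32, 18, 32)}
π[A, F]: project onto (A, F) (4 duplicate(s) eliminated) → {(b, 5), (m, 15), (r, 10), (t, 15), (t, 32)}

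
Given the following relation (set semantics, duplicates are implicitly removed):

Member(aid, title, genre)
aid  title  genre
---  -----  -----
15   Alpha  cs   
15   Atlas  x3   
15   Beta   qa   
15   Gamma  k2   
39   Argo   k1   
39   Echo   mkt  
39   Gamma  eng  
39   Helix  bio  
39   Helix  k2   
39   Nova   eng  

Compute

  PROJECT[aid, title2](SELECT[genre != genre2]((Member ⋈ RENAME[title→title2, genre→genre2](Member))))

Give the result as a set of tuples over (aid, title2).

{(15, Alpha), (15, Atlas), (15, Beta), (15, Gamma), (39, Argo), (39, Echo), (39, Gamma), (39, Helix), (39, Nova)}

ρ[title→title2, genre→genre2]: schema becomes (aid, title2, genre2); tuples unchanged.
Natural join on aid: {(15, Alpha, cs, Alpha, cs), (15, Alpha, cs, Atlas, x3), (15, Alpha, cs, Beta, qa), (15, Alpha, cs, Gamma, k2), (15, Atlas, x3, Alpha, cs), (15, Atlas, x3, Atlas, x3), (15, Atlas, x3, Beta, qa), (15, Atlas, x3, Gamma, k2), (15, Beta, qa, Alpha, cs), (15, Beta, qa, Atlas, x3), (15, Beta, qa, Beta, qa), (15, Beta, qa, Gamma, k2), (15, Gamma, k2, Alpha, cs), (15, Gamma, k2, Atlas, x3), (15, Gamma, k2, Beta, qa), (15, Gamma, k2, Gamma, k2), (39, Argo, k1, Argo, k1), (39, Argo, k1, Echo, mkt), (39, Argo, k1, Gamma, eng), (39, Argo, k1, Helix, bio), (39, Argo, k1, Helix, k2), (39, Argo, k1, Nova, eng), (39, Echo, mkt, Argo, k1), (39, Echo, mkt, Echo, mkt), (39, Echo, mkt, Gamma, eng), (39, Echo, mkt, Helix, bio), (39, Echo, mkt, Helix, k2), (39, Echo, mkt, Nova, eng), (39, Gamma, eng, Argo, k1), (39, Gamma, eng, Echo, mkt), (39, Gamma, eng, Gamma, eng), (39, Gamma, eng, Helix, bio), (39, Gamma, eng, Helix, k2), (39, Gamma, eng, Nova, eng), (39, Helix, bio, Argo, k1), (39, Helix, bio, Echo, mkt), (39, Helix, bio, Gamma, eng), (39, Helix, bio, Helix, bio), (39, Helix, bio, Helix, k2), (39, Helix, bio, Nova, eng), (39, Helix, k2, Argo, k1), (39, Helix, k2, Echo, mkt), (39, Helix, k2, Gamma, eng), (39, Helix, k2, Helix, bio), (39, Helix, k2, Helix, k2), (39, Helix, k2, Nova, eng), (39, Nova, eng, Argo, k1), (39, Nova, eng, Echo, mkt), (39, Nova, eng, Gamma, eng), (39, Nova, eng, Helix, bio), (39, Nova, eng, Helix, k2), (39, Nova, eng, Nova, eng)}
Filtering on genre != genre2 leaves {(15, Alpha, cs, Atlas, x3), (15, Alpha, cs, Beta, qa), (15, Alpha, cs, Gamma, k2), (15, Atlas, x3, Alpha, cs), (15, Atlas, x3, Beta, qa), (15, Atlas, x3, Gamma, k2), (15, Beta, qa, Alpha, cs), (15, Beta, qa, Atlas, x3), (15, Beta, qa, Gamma, k2), (15, Gamma, k2, Alpha, cs), (15, Gamma, k2, Atlas, x3), (15, Gamma, k2, Beta, qa), (39, Argo, k1, Echo, mkt), (39, Argo, k1, Gamma, eng), (39, Argo, k1, Helix, bio), (39, Argo, k1, Helix, k2), (39, Argo, k1, Nova, eng), (39, Echo, mkt, Argo, k1), (39, Echo, mkt, Gamma, eng), (39, Echo, mkt, Helix, bio), (39, Echo, mkt, Helix, k2), (39, Echo, mkt, Nova, eng), (39, Gamma, eng, Argo, k1), (39, Gamma, eng, Echo, mkt), (39, Gamma, eng, Helix, bio), (39, Gamma, eng, Helix, k2), (39, Helix, bio, Argo, k1), (39, Helix, bio, Echo, mkt), (39, Helix, bio, Gamma, eng), (39, Helix, bio, Helix, k2), (39, Helix, bio, Nova, eng), (39, Helix, k2, Argo, k1), (39, Helix, k2, Echo, mkt), (39, Helix, k2, Gamma, eng), (39, Helix, k2, Helix, bio), (39, Helix, k2, Nova, eng), (39, Nova, eng, Argo, k1), (39, Nova, eng, Echo, mkt), (39, Nova, eng, Helix, bio), (39, Nova, eng, Helix, k2)}.
Projecting to aid, title2 (31 duplicate(s) eliminated): {(15, Alpha), (15, Atlas), (15, Beta), (15, Gamma), (39, Argo), (39, Echo), (39, Gamma), (39, Helix), (39, Nova)}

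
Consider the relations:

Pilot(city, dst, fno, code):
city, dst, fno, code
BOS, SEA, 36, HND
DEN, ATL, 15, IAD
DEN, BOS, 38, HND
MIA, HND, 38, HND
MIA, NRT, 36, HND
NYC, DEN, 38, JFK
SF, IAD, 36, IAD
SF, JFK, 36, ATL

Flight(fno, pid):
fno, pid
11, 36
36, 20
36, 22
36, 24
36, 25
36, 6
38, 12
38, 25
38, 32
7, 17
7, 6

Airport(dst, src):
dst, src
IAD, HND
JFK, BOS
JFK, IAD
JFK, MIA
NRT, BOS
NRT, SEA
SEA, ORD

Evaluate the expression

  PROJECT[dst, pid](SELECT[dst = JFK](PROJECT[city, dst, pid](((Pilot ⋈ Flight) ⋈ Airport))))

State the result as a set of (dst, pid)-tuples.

{(JFK, 20), (JFK, 22), (JFK, 24), (JFK, 25), (JFK, 6)}

Pilot ⋈ Flight (natural join on fno): {(BOS, SEA, 36, HND, 20), (BOS, SEA, 36, HND, 22), (BOS, SEA, 36, HND, 24), (BOS, SEA, 36, HND, 25), (BOS, SEA, 36, HND, 6), (DEN, BOS, 38, HND, 12), (DEN, BOS, 38, HND, 25), (DEN, BOS, 38, HND, 32), (MIA, HND, 38, HND, 12), (MIA, HND, 38, HND, 25), (MIA, HND, 38, HND, 32), (MIA, NRT, 36, HND, 20), (MIA, NRT, 36, HND, 22), (MIA, NRT, 36, HND, 24), (MIA, NRT, 36, HND, 25), (MIA, NRT, 36, HND, 6), (NYC, DEN, 38, JFK, 12), (NYC, DEN, 38, JFK, 25), (NYC, DEN, 38, JFK, 32), (SF, IAD, 36, IAD, 20), (SF, IAD, 36, IAD, 22), (SF, IAD, 36, IAD, 24), (SF, IAD, 36, IAD, 25), (SF, IAD, 36, IAD, 6), (SF, JFK, 36, ATL, 20), (SF, JFK, 36, ATL, 22), (SF, JFK, 36, ATL, 24), (SF, JFK, 36, ATL, 25), (SF, JFK, 36, ATL, 6)}
(Pilot ⋈ Flight) ⋈ Airport (natural join on dst): {(BOS, SEA, 36, HND, 20, ORD), (BOS, SEA, 36, HND, 22, ORD), (BOS, SEA, 36, HND, 24, ORD), (BOS, SEA, 36, HND, 25, ORD), (BOS, SEA, 36, HND, 6, ORD), (MIA, NRT, 36, HND, 20, BOS), (MIA, NRT, 36, HND, 20, SEA), (MIA, NRT, 36, HND, 22, BOS), (MIA, NRT, 36, HND, 22, SEA), (MIA, NRT, 36, HND, 24, BOS), (MIA, NRT, 36, HND, 24, SEA), (MIA, NRT, 36, HND, 25, BOS), (MIA, NRT, 36, HND, 25, SEA), (MIA, NRT, 36, HND, 6, BOS), (MIA, NRT, 36, HND, 6, SEA), (SF, IAD, 36, IAD, 20, HND), (SF, IAD, 36, IAD, 22, HND), (SF, IAD, 36, IAD, 24, HND), (SF, IAD, 36, IAD, 25, HND), (SF, IAD, 36, IAD, 6, HND), (SF, JFK, 36, ATL, 20, BOS), (SF, JFK, 36, ATL, 20, IAD), (SF, JFK, 36, ATL, 20, MIA), (SF, JFK, 36, ATL, 22, BOS), (SF, JFK, 36, ATL, 22, IAD), (SF, JFK, 36, ATL, 22, MIA), (SF, JFK, 36, ATL, 24, BOS), (SF, JFK, 36, ATL, 24, IAD), (SF, JFK, 36, ATL, 24, MIA), (SF, JFK, 36, ATL, 25, BOS), (SF, JFK, 36, ATL, 25, IAD), (SF, JFK, 36, ATL, 25, MIA), (SF, JFK, 36, ATL, 6, BOS), (SF, JFK, 36, ATL, 6, IAD), (SF, JFK, 36, ATL, 6, MIA)}
π_{city, dst, pid} gives {(BOS, SEA, 20), (BOS, SEA, 22), (BOS, SEA, 24), (BOS, SEA, 25), (BOS, SEA, 6), (MIA, NRT, 20), (MIA, NRT, 22), (MIA, NRT, 24), (MIA, NRT, 25), (MIA, NRT, 6), (SF, IAD, 20), (SF, IAD, 22), (SF, IAD, 24), (SF, IAD, 25), (SF, IAD, 6), (SF, JFK, 20), (SF, JFK, 22), (SF, JFK, 24), (SF, JFK, 25), (SF, JFK, 6)} (15 duplicate(s) eliminated).
Filtering on dst = JFK leaves {(SF, JFK, 20), (SF, JFK, 22), (SF, JFK, 24), (SF, JFK, 25), (SF, JFK, 6)}.
π_{dst, pid} gives {(JFK, 20), (JFK, 22), (JFK, 24), (JFK, 25), (JFK, 6)}.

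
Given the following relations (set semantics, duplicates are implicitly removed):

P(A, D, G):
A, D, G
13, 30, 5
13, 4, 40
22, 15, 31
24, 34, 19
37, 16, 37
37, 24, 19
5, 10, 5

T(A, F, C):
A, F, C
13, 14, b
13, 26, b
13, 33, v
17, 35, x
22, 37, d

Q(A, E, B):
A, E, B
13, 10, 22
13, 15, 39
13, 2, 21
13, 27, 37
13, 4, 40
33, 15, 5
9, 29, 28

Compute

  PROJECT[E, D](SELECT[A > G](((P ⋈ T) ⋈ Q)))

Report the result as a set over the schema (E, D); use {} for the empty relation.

{(10, 30), (15, 30), (2, 30), (27, 30), (4, 30)}

Joining P and T on A yields {(13, 30, 5, 14, b), (13, 30, 5, 26, b), (13, 30, 5, 33, v), (13, 4, 40, 14, b), (13, 4, 40, 26, b), (13, 4, 40, 33, v), (22, 15, 31, 37, d)}.
Joining (P ⋈ T) and Q on A yields {(13, 30, 5, 14, b, 10, 22), (13, 30, 5, 14, b, 15, 39), (13, 30, 5, 14, b, 2, 21), (13, 30, 5, 14, b, 27, 37), (13, 30, 5, 14, b, 4, 40), (13, 30, 5, 26, b, 10, 22), (13, 30, 5, 26, b, 15, 39), (13, 30, 5, 26, b, 2, 21), (13, 30, 5, 26, b, 27, 37), (13, 30, 5, 26, b, 4, 40), (13, 30, 5, 33, v, 10, 22), (13, 30, 5, 33, v, 15, 39), (13, 30, 5, 33, v, 2, 21), (13, 30, 5, 33, v, 27, 37), (13, 30, 5, 33, v, 4, 40), (13, 4, 40, 14, b, 10, 22), (13, 4, 40, 14, b, 15, 39), (13, 4, 40, 14, b, 2, 21), (13, 4, 40, 14, b, 27, 37), (13, 4, 40, 14, b, 4, 40), (13, 4, 40, 26, b, 10, 22), (13, 4, 40, 26, b, 15, 39), (13, 4, 40, 26, b, 2, 21), (13, 4, 40, 26, b, 27, 37), (13, 4, 40, 26, b, 4, 40), (13, 4, 40, 33, v, 10, 22), (13, 4, 40, 33, v, 15, 39), (13, 4, 40, 33, v, 2, 21), (13, 4, 40, 33, v, 27, 37), (13, 4, 40, 33, v, 4, 40)}.
Filtering on A > G leaves {(13, 30, 5, 14, b, 10, 22), (13, 30, 5, 14, b, 15, 39), (13, 30, 5, 14, b, 2, 21), (13, 30, 5, 14, b, 27, 37), (13, 30, 5, 14, b, 4, 40), (13, 30, 5, 26, b, 10, 22), (13, 30, 5, 26, b, 15, 39), (13, 30, 5, 26, b, 2, 21), (13, 30, 5, 26, b, 27, 37), (13, 30, 5, 26, b, 4, 40), (13, 30, 5, 33, v, 10, 22), (13, 30, 5, 33, v, 15, 39), (13, 30, 5, 33, v, 2, 21), (13, 30, 5, 33, v, 27, 37), (13, 30, 5, 33, v, 4, 40)}.
Keep only column(s) E, D (10 duplicate(s) eliminated): {(10, 30), (15, 30), (2, 30), (27, 30), (4, 30)}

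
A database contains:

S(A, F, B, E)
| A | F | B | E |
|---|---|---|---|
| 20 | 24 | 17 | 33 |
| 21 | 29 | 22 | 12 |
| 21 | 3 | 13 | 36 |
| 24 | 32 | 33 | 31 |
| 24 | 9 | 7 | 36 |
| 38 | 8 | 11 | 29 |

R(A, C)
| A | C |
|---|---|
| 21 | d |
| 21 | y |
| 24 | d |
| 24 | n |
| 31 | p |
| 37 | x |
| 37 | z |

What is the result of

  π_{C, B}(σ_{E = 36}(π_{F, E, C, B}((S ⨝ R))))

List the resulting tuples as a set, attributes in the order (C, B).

{(d, 13), (d, 7), (n, 7), (y, 13)}

S ⋈ R (natural join on A): {(21, 29, 22, 12, d), (21, 29, 22, 12, y), (21, 3, 13, 36, d), (21, 3, 13, 36, y), (24, 32, 33, 31, d), (24, 32, 33, 31, n), (24, 9, 7, 36, d), (24, 9, 7, 36, n)}
Keep only column(s) F, E, C, B: {(29, 12, d, 22), (29, 12, y, 22), (3, 36, d, 13), (3, 36, y, 13), (32, 31, d, 33), (32, 31, n, 33), (9, 36, d, 7), (9, 36, n, 7)}
Filtering on E = 36 leaves {(3, 36, d, 13), (3, 36, y, 13), (9, 36, d, 7), (9, 36, n, 7)}.
Keep only column(s) C, B: {(d, 13), (d, 7), (n, 7), (y, 13)}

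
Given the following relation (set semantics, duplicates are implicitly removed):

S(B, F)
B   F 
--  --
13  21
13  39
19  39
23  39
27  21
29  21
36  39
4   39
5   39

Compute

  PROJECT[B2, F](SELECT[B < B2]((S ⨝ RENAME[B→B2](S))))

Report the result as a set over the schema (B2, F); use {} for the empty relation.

{(13, 39), (19, 39), (23, 39), (27, 21), (29, 21), (36, 39), (5, 39)}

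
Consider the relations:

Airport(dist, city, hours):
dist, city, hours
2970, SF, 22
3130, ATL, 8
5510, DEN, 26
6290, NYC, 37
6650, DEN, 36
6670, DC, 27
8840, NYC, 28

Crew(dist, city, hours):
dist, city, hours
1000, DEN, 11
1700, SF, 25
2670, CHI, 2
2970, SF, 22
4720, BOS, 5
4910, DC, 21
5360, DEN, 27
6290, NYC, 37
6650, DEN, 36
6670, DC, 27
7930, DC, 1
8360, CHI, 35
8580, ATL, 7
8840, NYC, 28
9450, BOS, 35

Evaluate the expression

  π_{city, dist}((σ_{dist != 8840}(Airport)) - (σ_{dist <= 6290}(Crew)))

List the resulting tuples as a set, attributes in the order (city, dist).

Apply σ_{dist != 8840}; surviving tuples: {(2970, SF, 22), (3130, ATL, 8), (5510, DEN, 26), (6290, NYC, 37), (6650, DEN, 36), (6670, DC, 27)}
Apply σ_{dist <= 6290}; surviving tuples: {(1000, DEN, 11), (1700, SF, 25), (2670, CHI, 2), (2970, SF, 22), (4720, BOS, 5), (4910, DC, 21), (5360, DEN, 27), (6290, NYC, 37)}
Difference: {(2970, SF, 22), (3130, ATL, 8), (5510, DEN, 26), (6290, NYC, 37), (6650, DEN, 36), (6670, DC, 27)} with {(1000, DEN, 11), (1700, SF, 25), (2670, CHI, 2), (2970, SF, 22), (4720, BOS, 5), (4910, DC, 21), (5360, DEN, 27), (6290, NYC, 37)} → {(3130, ATL, 8), (5510, DEN, 26), (6650, DEN, 36), (6670, DC, 27)}
Projecting to city, dist: {(ATL, 3130), (DC, 6670), (DEN, 5510), (DEN, 6650)}

{(ATL, 3130), (DC, 6670), (DEN, 5510), (DEN, 6650)}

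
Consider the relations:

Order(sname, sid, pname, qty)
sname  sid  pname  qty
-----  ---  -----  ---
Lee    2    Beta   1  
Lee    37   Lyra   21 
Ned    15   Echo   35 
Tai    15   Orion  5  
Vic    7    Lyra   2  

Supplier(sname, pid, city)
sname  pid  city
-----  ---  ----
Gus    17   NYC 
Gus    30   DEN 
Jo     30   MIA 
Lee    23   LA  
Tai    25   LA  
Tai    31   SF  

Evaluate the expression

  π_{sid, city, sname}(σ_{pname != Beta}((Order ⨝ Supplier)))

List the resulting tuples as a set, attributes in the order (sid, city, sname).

{(15, LA, Tai), (15, SF, Tai), (37, LA, Lee)}

Joining Order and Supplier on sname yields {(Lee, 2, Beta, 1, 23, LA), (Lee, 37, Lyra, 21, 23, LA), (Tai, 15, Orion, 5, 25, LA), (Tai, 15, Orion, 5, 31, SF)}.
Filtering on pname != Beta leaves {(Lee, 37, Lyra, 21, 23, LA), (Tai, 15, Orion, 5, 25, LA), (Tai, 15, Orion, 5, 31, SF)}.
Keep only column(s) sid, city, sname: {(15, LA, Tai), (15, SF, Tai), (37, LA, Lee)}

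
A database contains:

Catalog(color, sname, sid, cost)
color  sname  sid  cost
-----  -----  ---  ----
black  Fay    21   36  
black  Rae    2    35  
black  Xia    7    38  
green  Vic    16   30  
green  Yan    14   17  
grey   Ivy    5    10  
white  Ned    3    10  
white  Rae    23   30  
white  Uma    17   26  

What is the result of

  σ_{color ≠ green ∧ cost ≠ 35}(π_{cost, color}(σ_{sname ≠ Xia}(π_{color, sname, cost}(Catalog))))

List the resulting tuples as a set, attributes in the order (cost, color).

{(10, grey), (10, white), (26, white), (30, white), (36, black)}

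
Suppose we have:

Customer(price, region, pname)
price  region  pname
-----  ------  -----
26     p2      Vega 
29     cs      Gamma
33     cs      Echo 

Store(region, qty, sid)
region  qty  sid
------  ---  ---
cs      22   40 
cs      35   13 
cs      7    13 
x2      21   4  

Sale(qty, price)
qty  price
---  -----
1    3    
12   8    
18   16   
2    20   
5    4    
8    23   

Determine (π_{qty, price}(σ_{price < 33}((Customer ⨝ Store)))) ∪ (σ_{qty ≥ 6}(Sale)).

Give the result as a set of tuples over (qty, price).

{(12, 8), (18, 16), (22, 29), (35, 29), (7, 29), (8, 23)}

Joining Customer and Store on region yields {(29, cs, Gamma, 22, 40), (29, cs, Gamma, 35, 13), (29, cs, Gamma, 7, 13), (33, cs, Echo, 22, 40), (33, cs, Echo, 35, 13), (33, cs, Echo, 7, 13)}.
Filtering on price < 33 leaves {(29, cs, Gamma, 22, 40), (29, cs, Gamma, 35, 13), (29, cs, Gamma, 7, 13)}.
π[qty, price]: project onto (qty, price) → {(22, 29), (35, 29), (7, 29)}
Filtering on qty ≥ 6 leaves {(12, 8), (18, 16), (8, 23)}.
Union: {(22, 29), (35, 29), (7, 29)} with {(12, 8), (18, 16), (8, 23)} → {(12, 8), (18, 16), (22, 29), (35, 29), (7, 29), (8, 23)}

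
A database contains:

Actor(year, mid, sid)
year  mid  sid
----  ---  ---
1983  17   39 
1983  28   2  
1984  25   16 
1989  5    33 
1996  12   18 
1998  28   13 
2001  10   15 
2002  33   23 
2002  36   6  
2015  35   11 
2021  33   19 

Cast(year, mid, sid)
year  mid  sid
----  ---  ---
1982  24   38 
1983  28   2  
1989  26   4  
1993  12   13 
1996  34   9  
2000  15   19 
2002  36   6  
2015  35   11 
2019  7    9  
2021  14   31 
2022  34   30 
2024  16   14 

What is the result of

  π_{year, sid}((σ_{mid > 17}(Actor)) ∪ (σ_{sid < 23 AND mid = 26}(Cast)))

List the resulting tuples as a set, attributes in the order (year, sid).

σ[mid > 17]: keep tuples satisfying mid > 17 → {(1983, 28, 2), (1984, 25, 16), (1998, 28, 13), (2002, 33, 23), (2002, 36, 6), (2015, 35, 11), (2021, 33, 19)}
σ[sid < 23 AND mid = 26]: keep tuples satisfying sid < 23 AND mid = 26 → {(1989, 26, 4)}
Union: {(1983, 28, 2), (1984, 25, 16), (1998, 28, 13), (2002, 33, 23), (2002, 36, 6), (2015, 35, 11), (2021, 33, 19)} with {(1989, 26, 4)} → {(1983, 28, 2), (1984, 25, 16), (1989, 26, 4), (1998, 28, 13), (2002, 33, 23), (2002, 36, 6), (2015, 35, 11), (2021, 33, 19)}
Projecting to year, sid: {(1983, 2), (1984, 16), (1989, 4), (1998, 13), (2002, 23), (2002, 6), (2015, 11), (2021, 19)}

{(1983, 2), (1984, 16), (1989, 4), (1998, 13), (2002, 23), (2002, 6), (2015, 11), (2021, 19)}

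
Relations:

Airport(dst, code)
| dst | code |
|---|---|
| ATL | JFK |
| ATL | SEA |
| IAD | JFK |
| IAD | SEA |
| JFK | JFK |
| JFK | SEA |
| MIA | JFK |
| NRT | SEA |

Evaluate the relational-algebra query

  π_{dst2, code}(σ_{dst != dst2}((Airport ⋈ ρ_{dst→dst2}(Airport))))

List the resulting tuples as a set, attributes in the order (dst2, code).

ρ[dst→dst2]: schema becomes (dst2, code); tuples unchanged.
Airport ⋈ ρ_{dst→dst2}(Airport) (natural join on code): {(ATL, JFK, ATL), (ATL, JFK, IAD), (ATL, JFK, JFK), (ATL, JFK, MIA), (ATL, SEA, ATL), (ATL, SEA, IAD), (ATL, SEA, JFK), (ATL, SEA, NRT), (IAD, JFK, ATL), (IAD, JFK, IAD), (IAD, JFK, JFK), (IAD, JFK, MIA), (IAD, SEA, ATL), (IAD, SEA, IAD), (IAD, SEA, JFK), (IAD, SEA, NRT), (JFK, JFK, ATL), (JFK, JFK, IAD), (JFK, JFK, JFK), (JFK, JFK, MIA), (JFK, SEA, ATL), (JFK, SEA, IAD), (JFK, SEA, JFK), (JFK, SEA, NRT), (MIA, JFK, ATL), (MIA, JFK, IAD), (MIA, JFK, JFK), (MIA, JFK, MIA), (NRT, SEA, ATL), (NRT, SEA, IAD), (NRT, SEA, JFK), (NRT, SEA, NRT)}
Selection dst != dst2: {(ATL, JFK, IAD), (ATL, JFK, JFK), (ATL, JFK, MIA), (ATL, SEA, IAD), (ATL, SEA, JFK), (ATL, SEA, NRT), (IAD, JFK, ATL), (IAD, JFK, JFK), (IAD, JFK, MIA), (IAD, SEA, ATL), (IAD, SEA, JFK), (IAD, SEA, NRT), (JFK, JFK, ATL), (JFK, JFK, IAD), (JFK, JFK, MIA), (JFK, SEA, ATL), (JFK, SEA, IAD), (JFK, SEA, NRT), (MIA, JFK, ATL), (MIA, JFK, IAD), (MIA, JFK, JFK), (NRT, SEA, ATL), (NRT, SEA, IAD), (NRT, SEA, JFK)}
π[dst2, code]: project onto (dst2, code) (16 duplicate(s) eliminated) → {(ATL, JFK), (ATL, SEA), (IAD, JFK), (IAD, SEA), (JFK, JFK), (JFK, SEA), (MIA, JFK), (NRT, SEA)}

{(ATL, JFK), (ATL, SEA), (IAD, JFK), (IAD, SEA), (JFK, JFK), (JFK, SEA), (MIA, JFK), (NRT, SEA)}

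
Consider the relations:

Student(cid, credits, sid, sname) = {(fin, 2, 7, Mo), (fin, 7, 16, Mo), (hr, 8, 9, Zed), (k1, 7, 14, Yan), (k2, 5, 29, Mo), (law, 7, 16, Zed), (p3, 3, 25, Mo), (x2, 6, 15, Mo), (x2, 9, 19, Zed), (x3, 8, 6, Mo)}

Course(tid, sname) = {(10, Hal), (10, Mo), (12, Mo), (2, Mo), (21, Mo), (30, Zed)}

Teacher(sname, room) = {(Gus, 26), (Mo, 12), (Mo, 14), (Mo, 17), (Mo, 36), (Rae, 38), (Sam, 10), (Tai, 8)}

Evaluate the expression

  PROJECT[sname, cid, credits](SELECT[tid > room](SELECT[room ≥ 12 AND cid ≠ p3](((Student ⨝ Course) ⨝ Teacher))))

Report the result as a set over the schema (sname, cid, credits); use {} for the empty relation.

{(Mo, fin, 2), (Mo, fin, 7), (Mo, k2, 5), (Mo, x2, 6), (Mo, x3, 8)}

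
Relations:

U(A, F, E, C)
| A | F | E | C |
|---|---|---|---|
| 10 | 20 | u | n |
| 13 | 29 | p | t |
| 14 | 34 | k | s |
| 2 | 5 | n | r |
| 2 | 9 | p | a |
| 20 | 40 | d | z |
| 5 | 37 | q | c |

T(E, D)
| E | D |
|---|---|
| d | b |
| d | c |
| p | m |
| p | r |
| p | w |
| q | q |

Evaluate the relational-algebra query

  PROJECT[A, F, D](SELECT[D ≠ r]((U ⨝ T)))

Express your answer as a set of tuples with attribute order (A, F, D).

{(13, 29, m), (13, 29, w), (2, 9, m), (2, 9, w), (20, 40, b), (20, 40, c), (5, 37, q)}

Joining U and T on E yields {(13, 29, p, t, m), (13, 29, p, t, r), (13, 29, p, t, w), (2, 9, p, a, m), (2, 9, p, a, r), (2, 9, p, a, w), (20, 40, d, z, b), (20, 40, d, z, c), (5, 37, q, c, q)}.
Filtering on D ≠ r leaves {(13, 29, p, t, m), (13, 29, p, t, w), (2, 9, p, a, m), (2, 9, p, a, w), (20, 40, d, z, b), (20, 40, d, z, c), (5, 37, q, c, q)}.
π_{A, F, D} gives {(13, 29, m), (13, 29, w), (2, 9, m), (2, 9, w), (20, 40, b), (20, 40, c), (5, 37, q)}.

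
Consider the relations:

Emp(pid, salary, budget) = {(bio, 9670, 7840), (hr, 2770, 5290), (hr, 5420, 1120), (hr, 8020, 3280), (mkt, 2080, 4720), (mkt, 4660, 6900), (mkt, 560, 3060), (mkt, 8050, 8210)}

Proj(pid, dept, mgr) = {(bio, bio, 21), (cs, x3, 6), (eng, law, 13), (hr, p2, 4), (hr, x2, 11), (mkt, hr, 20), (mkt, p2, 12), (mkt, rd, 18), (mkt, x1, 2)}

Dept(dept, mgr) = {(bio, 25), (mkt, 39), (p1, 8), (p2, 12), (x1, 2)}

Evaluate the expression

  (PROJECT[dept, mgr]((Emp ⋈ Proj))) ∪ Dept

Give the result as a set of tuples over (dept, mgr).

{(bio, 21), (bio, 25), (hr, 20), (mkt, 39), (p1, 8), (p2, 12), (p2, 4), (rd, 18), (x1, 2), (x2, 11)}

Joining Emp and Proj on pid yields {(bio, 9670, 7840, bio, 21), (hr, 2770, 5290, p2, 4), (hr, 2770, 5290, x2, 11), (hr, 5420, 1120, p2, 4), (hr, 5420, 1120, x2, 11), (hr, 8020, 3280, p2, 4), (hr, 8020, 3280, x2, 11), (mkt, 2080, 4720, hr, 20), (mkt, 2080, 4720, p2, 12), (mkt, 2080, 4720, rd, 18), (mkt, 2080, 4720, x1, 2), (mkt, 4660, 6900, hr, 20), (mkt, 4660, 6900, p2, 12), (mkt, 4660, 6900, rd, 18), (mkt, 4660, 6900, x1, 2), (mkt, 560, 3060, hr, 20), (mkt, 560, 3060, p2, 12), (mkt, 560, 3060, rd, 18), (mkt, 560, 3060, x1, 2), (mkt, 8050, 8210, hr, 20), (mkt, 8050, 8210, p2, 12), (mkt, 8050, 8210, rd, 18), (mkt, 8050, 8210, x1, 2)}.
π_{dept, mgr} gives {(bio, 21), (hr, 20), (p2, 12), (p2, 4), (rd, 18), (x1, 2), (x2, 11)} (16 duplicate(s) eliminated).
Taking the union: {(bio, 21), (bio, 25), (hr, 20), (mkt, 39), (p1, 8), (p2, 12), (p2, 4), (rd, 18), (x1, 2), (x2, 11)}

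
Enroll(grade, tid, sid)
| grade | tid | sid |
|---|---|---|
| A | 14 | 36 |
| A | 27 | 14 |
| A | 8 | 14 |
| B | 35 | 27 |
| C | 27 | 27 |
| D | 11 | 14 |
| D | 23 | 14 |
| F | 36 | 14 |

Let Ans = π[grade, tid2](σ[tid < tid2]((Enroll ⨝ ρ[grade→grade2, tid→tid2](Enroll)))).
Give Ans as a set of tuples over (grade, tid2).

{(A, 11), (A, 23), (A, 27), (A, 36), (C, 35), (D, 23), (D, 27), (D, 36)}

ρ[grade→grade2, tid→tid2]: schema becomes (grade2, tid2, sid); tuples unchanged.
Enroll ⋈ ρ[grade→grade2, tid→tid2](Enroll) (natural join on sid): {(A, 14, 36, A, 14), (A, 27, 14, A, 27), (A, 27, 14, A, 8), (A, 27, 14, D, 11), (A, 27, 14, D, 23), (A, 27, 14, F, 36), (A, 8, 14, A, 27), (A, 8, 14, A, 8), (A, 8, 14, D, 11), (A, 8, 14, D, 23), (A, 8, 14, F, 36), (B, 35, 27, B, 35), (B, 35, 27, C, 27), (C, 27, 27, B, 35), (C, 27, 27, C, 27), (D, 11, 14, A, 27), (D, 11, 14, A, 8), (D, 11, 14, D, 11), (D, 11, 14, D, 23), (D, 11, 14, F, 36), (D, 23, 14, A, 27), (D, 23, 14, A, 8), (D, 23, 14, D, 11), (D, 23, 14, D, 23), (D, 23, 14, F, 36), (F, 36, 14, A, 27), (F, 36, 14, A, 8), (F, 36, 14, D, 11), (F, 36, 14, D, 23), (F, 36, 14, F, 36)}
Apply σ_{tid < tid2}; surviving tuples: {(A, 27, 14, F, 36), (A, 8, 14, A, 27), (A, 8, 14, D, 11), (A, 8, 14, D, 23), (A, 8, 14, F, 36), (C, 27, 27, B, 35), (D, 11, 14, A, 27), (D, 11, 14, D, 23), (D, 11, 14, F, 36), (D, 23, 14, A, 27), (D, 23, 14, F, 36)}
Keep only column(s) grade, tid2 (3 duplicate(s) eliminated): {(A, 11), (A, 23), (A, 27), (A, 36), (C, 35), (D, 23), (D, 27), (D, 36)}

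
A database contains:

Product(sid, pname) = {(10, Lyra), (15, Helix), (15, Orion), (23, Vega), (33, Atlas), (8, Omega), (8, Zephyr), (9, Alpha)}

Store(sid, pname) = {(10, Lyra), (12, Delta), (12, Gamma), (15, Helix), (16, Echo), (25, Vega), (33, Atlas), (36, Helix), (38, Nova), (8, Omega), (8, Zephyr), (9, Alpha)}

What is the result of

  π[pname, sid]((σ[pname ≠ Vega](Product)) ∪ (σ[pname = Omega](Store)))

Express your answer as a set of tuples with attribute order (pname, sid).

{(Alpha, 9), (Atlas, 33), (Helix, 15), (Lyra, 10), (Omega, 8), (Orion, 15), (Zephyr, 8)}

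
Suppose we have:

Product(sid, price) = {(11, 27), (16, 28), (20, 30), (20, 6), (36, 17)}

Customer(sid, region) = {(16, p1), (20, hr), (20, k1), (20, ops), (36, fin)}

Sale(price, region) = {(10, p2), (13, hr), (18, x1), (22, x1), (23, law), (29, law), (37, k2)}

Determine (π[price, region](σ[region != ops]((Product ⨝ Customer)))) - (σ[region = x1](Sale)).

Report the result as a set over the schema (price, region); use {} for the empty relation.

Product ⋈ Customer (natural join on sid): {(16, 28, p1), (20, 30, hr), (20, 30, k1), (20, 30, ops), (20, 6, hr), (20, 6, k1), (20, 6, ops), (36, 17, fin)}
σ[region != ops]: keep tuples satisfying region != ops → {(16, 28, p1), (20, 30, hr), (20, 30, k1), (20, 6, hr), (20, 6, k1), (36, 17, fin)}
Projecting to price, region: {(17, fin), (28, p1), (30, hr), (30, k1), (6, hr), (6, k1)}
σ[region = x1]: keep tuples satisfying region = x1 → {(18, x1), (22, x1)}
Set difference of the two operands is {(17, fin), (28, p1), (30, hr), (30, k1), (6, hr), (6, k1)}.

{(17, fin), (28, p1), (30, hr), (30, k1), (6, hr), (6, k1)}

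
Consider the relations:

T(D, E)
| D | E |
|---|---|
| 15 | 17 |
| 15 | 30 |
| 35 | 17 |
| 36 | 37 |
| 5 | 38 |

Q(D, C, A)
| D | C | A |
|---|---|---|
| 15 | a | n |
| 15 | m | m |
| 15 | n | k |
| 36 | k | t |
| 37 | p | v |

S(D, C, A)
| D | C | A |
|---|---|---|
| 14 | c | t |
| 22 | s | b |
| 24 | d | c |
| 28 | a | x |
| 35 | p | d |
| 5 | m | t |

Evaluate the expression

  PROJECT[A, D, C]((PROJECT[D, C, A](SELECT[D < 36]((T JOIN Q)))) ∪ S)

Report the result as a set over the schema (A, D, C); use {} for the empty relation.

T ⋈ Q (natural join on D): {(15, 17, a, n), (15, 17, m, m), (15, 17, n, k), (15, 30, a, n), (15, 30, m, m), (15, 30, n, k), (36, 37, k, t)}
σ[D < 36]: keep tuples satisfying D < 36 → {(15, 17, a, n), (15, 17, m, m), (15, 17, n, k), (15, 30, a, n), (15, 30, m, m), (15, 30, n, k)}
Projecting to D, C, A (3 duplicate(s) eliminated): {(15, a, n), (15, m, m), (15, n, k)}
Union: {(15, a, n), (15, m, m), (15, n, k)} with {(14, c, t), (22, s, b), (24, d, c), (28, a, x), (35, p, d), (5, m, t)} → {(14, c, t), (15, a, n), (15, m, m), (15, n, k), (22, s, b), (24, d, c), (28, a, x), (35, p, d), (5, m, t)}
Projecting to A, D, C: {(b, 22, s), (c, 24, d), (d, 35, p), (k, 15, n), (m, 15, m), (n, 15, a), (t, 14, c), (t, 5, m), (x, 28, a)}

{(b, 22, s), (c, 24, d), (d, 35, p), (k, 15, n), (m, 15, m), (n, 15, a), (t, 14, c), (t, 5, m), (x, 28, a)}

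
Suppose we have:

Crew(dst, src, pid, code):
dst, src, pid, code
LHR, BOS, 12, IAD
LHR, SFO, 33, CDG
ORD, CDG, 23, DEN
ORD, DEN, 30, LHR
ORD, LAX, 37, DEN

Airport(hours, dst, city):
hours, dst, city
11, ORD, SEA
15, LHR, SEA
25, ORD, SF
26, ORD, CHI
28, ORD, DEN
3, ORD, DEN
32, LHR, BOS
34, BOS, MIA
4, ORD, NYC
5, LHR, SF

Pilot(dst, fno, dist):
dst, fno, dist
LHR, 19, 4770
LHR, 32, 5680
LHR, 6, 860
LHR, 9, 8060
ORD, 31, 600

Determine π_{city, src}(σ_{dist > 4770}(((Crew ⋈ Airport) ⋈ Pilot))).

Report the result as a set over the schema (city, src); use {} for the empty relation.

{(BOS, BOS), (BOS, SFO), (SEA, BOS), (SEA, SFO), (SF, BOS), (SF, SFO)}

Joining Crew and Airport on dst yields {(LHR, BOS, 12, IAD, 15, SEA), (LHR, BOS, 12, IAD, 32, BOS), (LHR, BOS, 12, IAD, 5, SF), (LHR, SFO, 33, CDG, 15, SEA), (LHR, SFO, 33, CDG, 32, BOS), (LHR, SFO, 33, CDG, 5, SF), (ORD, CDG, 23, DEN, 11, SEA), (ORD, CDG, 23, DEN, 25, SF), (ORD, CDG, 23, DEN, 26, CHI), (ORD, CDG, 23, DEN, 28, DEN), (ORD, CDG, 23, DEN, 3, DEN), (ORD, CDG, 23, DEN, 4, NYC), (ORD, DEN, 30, LHR, 11, SEA), (ORD, DEN, 30, LHR, 25, SF), (ORD, DEN, 30, LHR, 26, CHI), (ORD, DEN, 30, LHR, 28, DEN), (ORD, DEN, 30, LHR, 3, DEN), (ORD, DEN, 30, LHR, 4, NYC), (ORD, LAX, 37, DEN, 11, SEA), (ORD, LAX, 37, DEN, 25, SF), (ORD, LAX, 37, DEN, 26, CHI), (ORD, LAX, 37, DEN, 28, DEN), (ORD, LAX, 37, DEN, 3, DEN), (ORD, LAX, 37, DEN, 4, NYC)}.
Joining (Crew ⋈ Airport) and Pilot on dst yields {(LHR, BOS, 12, IAD, 15, SEA, 19, 4770), (LHR, BOS, 12, IAD, 15, SEA, 32, 5680), (LHR, BOS, 12, IAD, 15, SEA, 6, 860), (LHR, BOS, 12, IAD, 15, SEA, 9, 8060), (LHR, BOS, 12, IAD, 32, BOS, 19, 4770), (LHR, BOS, 12, IAD, 32, BOS, 32, 5680), (LHR, BOS, 12, IAD, 32, BOS, 6, 860), (LHR, BOS, 12, IAD, 32, BOS, 9, 8060), (LHR, BOS, 12, IAD, 5, SF, 19, 4770), (LHR, BOS, 12, IAD, 5, SF, 32, 5680), (LHR, BOS, 12, IAD, 5, SF, 6, 860), (LHR, BOS, 12, IAD, 5, SF, 9, 8060), (LHR, SFO, 33, CDG, 15, SEA, 19, 4770), (LHR, SFO, 33, CDG, 15, SEA, 32, 5680), (LHR, SFO, 33, CDG, 15, SEA, 6, 860), (LHR, SFO, 33, CDG, 15, SEA, 9, 8060), (LHR, SFO, 33, CDG, 32, BOS, 19, 4770), (LHR, SFO, 33, CDG, 32, BOS, 32, 5680), (LHR, SFO, 33, CDG, 32, BOS, 6, 860), (LHR, SFO, 33, CDG, 32, BOS, 9, 8060), (LHR, SFO, 33, CDG, 5, SF, 19, 4770), (LHR, SFO, 33, CDG, 5, SF, 32, 5680), (LHR, SFO, 33, CDG, 5, SF, 6, 860), (LHR, SFO, 33, CDG, 5, SF, 9, 8060), (ORD, CDG, 23, DEN, 11, SEA, 31, 600), (ORD, CDG, 23, DEN, 25, SF, 31, 600), (ORD, CDG, 23, DEN, 26, CHI, 31, 600), (ORD, CDG, 23, DEN, 28, DEN, 31, 600), (ORD, CDG, 23, DEN, 3, DEN, 31, 600), (ORD, CDG, 23, DEN, 4, NYC, 31, 600), (ORD, DEN, 30, LHR, 11, SEA, 31, 600), (ORD, DEN, 30, LHR, 25, SF, 31, 600), (ORD, DEN, 30, LHR, 26, CHI, 31, 600), (ORD, DEN, 30, LHR, 28, DEN, 31, 600), (ORD, DEN, 30, LHR, 3, DEN, 31, 600), (ORD, DEN, 30, LHR, 4, NYC, 31, 600), (ORD, LAX, 37, DEN, 11, SEA, 31, 600), (ORD, LAX, 37, DEN, 25, SF, 31, 600), (ORD, LAX, 37, DEN, 26, CHI, 31, 600), (ORD, LAX, 37, DEN, 28, DEN, 31, 600), (ORD, LAX, 37, DEN, 3, DEN, 31, 600), (ORD, LAX, 37, DEN, 4, NYC, 31, 600)}.
Selection dist > 4770: {(LHR, BOS, 12, IAD, 15, SEA, 32, 5680), (LHR, BOS, 12, IAD, 15, SEA, 9, 8060), (LHR, BOS, 12, IAD, 32, BOS, 32, 5680), (LHR, BOS, 12, IAD, 32, BOS, 9, 8060), (LHR, BOS, 12, IAD, 5, SF, 32, 5680), (LHR, BOS, 12, IAD, 5, SF, 9, 8060), (LHR, SFO, 33, CDG, 15, SEA, 32, 5680), (LHR, SFO, 33, CDG, 15, SEA, 9, 8060), (LHR, SFO, 33, CDG, 32, BOS, 32, 5680), (LHR, SFO, 33, CDG, 32, BOS, 9, 8060), (LHR, SFO, 33, CDG, 5, SF, 32, 5680), (LHR, SFO, 33, CDG, 5, SF, 9, 8060)}
π_{city, src} gives {(BOS, BOS), (BOS, SFO), (SEA, BOS), (SEA, SFO), (SF, BOS), (SF, SFO)} (6 duplicate(s) eliminated).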